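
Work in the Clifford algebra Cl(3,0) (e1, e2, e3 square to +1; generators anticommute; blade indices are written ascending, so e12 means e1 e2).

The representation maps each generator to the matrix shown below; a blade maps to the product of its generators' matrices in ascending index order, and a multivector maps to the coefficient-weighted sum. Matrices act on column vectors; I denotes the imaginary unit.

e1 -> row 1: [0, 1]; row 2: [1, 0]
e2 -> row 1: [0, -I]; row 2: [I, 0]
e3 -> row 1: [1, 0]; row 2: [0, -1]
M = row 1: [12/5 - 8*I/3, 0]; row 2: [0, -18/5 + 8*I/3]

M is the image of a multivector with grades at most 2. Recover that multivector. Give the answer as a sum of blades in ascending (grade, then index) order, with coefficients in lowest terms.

Method: 1, rho(e1), rho(e2), rho(e3) form a trace-orthogonal basis of the 2x2 complex matrices (tr(X Y) = 2 if X = Y, else 0), so M = m0*1 + m1*rho(e1) + m2*rho(e2) + m3*rho(e3) with m0 = tr(M)/2 = -3/5, m1 = tr(M rho(e1))/2 = 0, m2 = tr(M rho(e2))/2 = 0, m3 = tr(M rho(e3))/2 = 3 - 8*I/3.
Multiplying table entries, the bivector images are rho(e12) = I*rho(e3), rho(e13) = -I*rho(e2), rho(e23) = I*rho(e1); with real blade coefficients the real parts of m0..m3 are the coefficients of 1, e1, e2, e3 and the imaginary parts give the bivectors (e23: Im m1, e13: -Im m2, e12: Im m3).
Answer: -3/5 + 3*e3 - 8/3*e12


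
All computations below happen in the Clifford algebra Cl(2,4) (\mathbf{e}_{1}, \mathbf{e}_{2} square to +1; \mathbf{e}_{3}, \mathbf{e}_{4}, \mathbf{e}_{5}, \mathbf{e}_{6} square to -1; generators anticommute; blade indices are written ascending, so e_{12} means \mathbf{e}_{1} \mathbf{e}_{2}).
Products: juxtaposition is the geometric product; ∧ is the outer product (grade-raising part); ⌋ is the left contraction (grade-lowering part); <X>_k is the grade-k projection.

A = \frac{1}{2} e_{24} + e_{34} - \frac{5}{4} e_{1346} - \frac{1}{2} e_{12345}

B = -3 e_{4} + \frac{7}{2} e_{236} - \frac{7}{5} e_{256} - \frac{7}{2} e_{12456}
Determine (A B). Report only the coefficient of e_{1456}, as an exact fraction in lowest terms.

step 1: \frac{3}{2} e_{2} + 3 e_{3} + \frac{7}{4} e_{36} + \frac{35}{8} e_{124} + \frac{15}{4} e_{136} - \frac{7}{4} e_{156} + \frac{35}{8} e_{235} + \frac{7}{2} e_{246} + \frac{7}{4} e_{346} + \frac{7}{10} e_{456} + \frac{3}{2} e_{1235} + \frac{7}{10} e_{1346} - \frac{7}{4} e_{1456} - \frac{7}{4} e_{12345} + \frac{7}{2} e_{12356} - \frac{7}{5} e_{23456}
Answer: -\frac{7}{4}


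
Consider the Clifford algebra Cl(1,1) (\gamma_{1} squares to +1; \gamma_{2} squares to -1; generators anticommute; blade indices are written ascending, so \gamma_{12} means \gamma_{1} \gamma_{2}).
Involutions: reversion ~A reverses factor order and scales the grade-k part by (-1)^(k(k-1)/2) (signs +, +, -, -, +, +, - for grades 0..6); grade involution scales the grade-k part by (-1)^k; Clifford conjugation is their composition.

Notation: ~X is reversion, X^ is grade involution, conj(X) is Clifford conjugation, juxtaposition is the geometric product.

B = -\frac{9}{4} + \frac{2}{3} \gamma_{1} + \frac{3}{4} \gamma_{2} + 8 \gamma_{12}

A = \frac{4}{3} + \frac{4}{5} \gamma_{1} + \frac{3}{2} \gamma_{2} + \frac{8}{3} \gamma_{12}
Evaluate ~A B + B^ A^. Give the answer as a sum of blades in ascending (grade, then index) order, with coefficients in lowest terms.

first term: -\frac{997}{40} + \frac{589}{45} \gamma_{1} + \frac{2089}{360} \gamma_{2} + \frac{244}{15} \gamma_{12}
second term: \frac{2129}{120} + \frac{491}{45} \gamma_{1} + \frac{2519}{360} \gamma_{2} + \frac{76}{15} \gamma_{12}
Answer: -\frac{431}{60} + 24 \gamma_{1} + \frac{64}{5} \gamma_{2} + \frac{64}{3} \gamma_{12}


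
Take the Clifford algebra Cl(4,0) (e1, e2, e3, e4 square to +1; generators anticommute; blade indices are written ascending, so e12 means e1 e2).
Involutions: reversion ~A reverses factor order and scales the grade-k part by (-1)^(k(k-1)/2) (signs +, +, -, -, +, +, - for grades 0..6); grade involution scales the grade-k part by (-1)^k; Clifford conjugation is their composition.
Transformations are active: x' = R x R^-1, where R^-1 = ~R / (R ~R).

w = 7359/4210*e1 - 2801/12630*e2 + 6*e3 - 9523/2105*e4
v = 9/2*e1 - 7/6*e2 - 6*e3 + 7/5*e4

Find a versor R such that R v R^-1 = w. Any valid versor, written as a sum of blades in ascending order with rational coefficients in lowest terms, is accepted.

Reasoning: v^2 = w^2 = 26807/450 since conjugation preserves the quadratic form; R = v + w = 13152/2105*e1 - 8768/6315*e2 - 6576/2105*e4 is then valid when invertible, keeping its own part and reversing (v - w)/2.
Answer: 13152/2105*e1 - 8768/6315*e2 - 6576/2105*e4


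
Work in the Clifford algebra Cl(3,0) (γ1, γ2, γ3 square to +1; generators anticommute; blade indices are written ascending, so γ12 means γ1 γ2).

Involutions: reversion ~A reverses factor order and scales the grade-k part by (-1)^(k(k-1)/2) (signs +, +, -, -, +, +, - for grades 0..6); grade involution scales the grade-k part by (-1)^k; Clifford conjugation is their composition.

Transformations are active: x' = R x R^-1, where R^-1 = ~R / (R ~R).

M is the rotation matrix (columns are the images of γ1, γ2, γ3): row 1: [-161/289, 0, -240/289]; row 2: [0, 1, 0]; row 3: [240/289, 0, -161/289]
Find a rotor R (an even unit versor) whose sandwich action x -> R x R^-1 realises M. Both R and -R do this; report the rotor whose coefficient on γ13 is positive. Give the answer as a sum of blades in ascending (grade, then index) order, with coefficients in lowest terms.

Method: write R = a + b12*γ12 + b13*γ13 + b23*γ23 with a^2 + b12^2 + b13^2 + b23^2 = 1 (so R^-1 = ~R). Expanding the columns R e_j ~R gives tr M = 4a^2 - 1 and, from the antisymmetric part, M21 - M12 = -4a*b12, M13 - M31 = 4a*b13, M32 - M23 = -4a*b23.
Here tr M = -33/289, so a^2 = (1 + tr M)/4 = 64/289 and a = ±8/17. Taking a = 8/17: M21 - M12 = 0, M13 - M31 = -480/289, M32 - M23 = 0, giving b12 = 0, b13 = -15/17, b23 = 0, i.e. R = 8/17 - 15/17*γ13.
Its γ13 coefficient is negative, so report the other preimage -R.
Answer: -8/17 + 15/17*γ13. Sheet selection: the two-to-one cover makes ±R indistinguishable at the matrix level (trace -33/289), so uniqueness comes from the required sign on γ13.


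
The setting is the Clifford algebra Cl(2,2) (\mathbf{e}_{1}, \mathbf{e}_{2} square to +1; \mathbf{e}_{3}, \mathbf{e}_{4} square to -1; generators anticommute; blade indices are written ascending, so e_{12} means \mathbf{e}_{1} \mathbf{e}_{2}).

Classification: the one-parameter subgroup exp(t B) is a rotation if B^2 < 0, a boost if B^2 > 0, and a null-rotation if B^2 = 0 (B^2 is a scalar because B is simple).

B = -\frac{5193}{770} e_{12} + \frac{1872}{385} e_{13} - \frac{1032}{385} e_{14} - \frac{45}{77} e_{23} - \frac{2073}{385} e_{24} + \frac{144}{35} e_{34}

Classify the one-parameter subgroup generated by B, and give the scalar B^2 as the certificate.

B^2 term by term: the squares give (-\frac{5193}{770})^2*(e_{12})^2 + (\frac{1872}{385})^2*(e_{13})^2 + (-\frac{1032}{385})^2*(e_{14})^2 + (-\frac{45}{77})^2*(e_{23})^2 + (-\frac{2073}{385})^2*(e_{24})^2 + (\frac{144}{35})^2*(e_{34})^2 = \frac{26967249}{592900}*(-1) + \frac{3504384}{148225}*(+1) + \frac{1065024}{148225}*(+1) + \frac{2025}{5929}*(+1) + \frac{4297329}{148225}*(+1) + \frac{20736}{1225}*(-1) = -\frac{9}{4} (each basis 2-blade squares to minus the product of its generators' squares); cross terms between blades sharing an index anticommute and cancel; the commuting (index-disjoint) pairs give grade-4 terms 2*c*c'*(blade product), which cancel blade by blade — e_{1234}: -\frac{747792}{13475} + \frac{7761312}{148225} + \frac{18576}{5929} = 0 — confirming B is simple. So B^2 = -\frac{9}{4}.
Answer: rotation, certificate B^2 = -\frac{9}{4}. Why this suffices: the scalar -\frac{9}{4} survives any versor conjugation, so its sign alone determines the class however B is presented.


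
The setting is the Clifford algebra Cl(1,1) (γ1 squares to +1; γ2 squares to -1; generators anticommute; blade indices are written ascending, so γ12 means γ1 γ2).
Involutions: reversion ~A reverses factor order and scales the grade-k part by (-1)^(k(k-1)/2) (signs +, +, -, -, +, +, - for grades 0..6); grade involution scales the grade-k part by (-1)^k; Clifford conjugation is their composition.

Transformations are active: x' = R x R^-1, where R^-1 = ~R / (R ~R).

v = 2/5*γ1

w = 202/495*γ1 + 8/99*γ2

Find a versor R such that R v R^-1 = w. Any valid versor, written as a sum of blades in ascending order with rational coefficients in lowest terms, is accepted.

Since q(v) = q(w) = 4/25, the sum R = v + w = 80/99*γ1 + 8/99*γ2 does the job whenever invertible.
Answer: 80/99*γ1 + 8/99*γ2


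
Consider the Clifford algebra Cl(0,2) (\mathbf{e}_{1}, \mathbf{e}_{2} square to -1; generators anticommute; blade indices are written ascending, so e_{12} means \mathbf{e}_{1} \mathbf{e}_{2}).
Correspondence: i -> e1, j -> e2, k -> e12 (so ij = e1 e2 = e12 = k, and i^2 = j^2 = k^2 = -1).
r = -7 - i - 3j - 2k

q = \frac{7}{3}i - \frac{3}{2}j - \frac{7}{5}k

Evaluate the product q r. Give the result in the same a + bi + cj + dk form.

In blades: q = \frac{7}{3} e_{1} - \frac{3}{2} e_{2} - \frac{7}{5} e_{12}, r = -7 - e_{1} - 3 e_{2} - 2 e_{12}.
Distribute q over r term by term (generator squares from the signature, products reordered to ascending indices): (\frac{7}{3} e_{1})*r = \frac{7}{3} - \frac{49}{3} e_{1} + \frac{14}{3} e_{2} - 7 e_{12}; (-\frac{3}{2} e_{2})*r = -\frac{9}{2} + 3 e_{1} + \frac{21}{2} e_{2} - \frac{3}{2} e_{12}; (-\frac{7}{5} e_{12})*r = -\frac{14}{5} - \frac{21}{5} e_{1} + \frac{7}{5} e_{2} + \frac{49}{5} e_{12}.
Sum: -\frac{149}{30} - \frac{263}{15} e_{1} + \frac{497}{30} e_{2} + \frac{13}{10} e_{12}; translating back through the correspondence:
Answer: -\frac{149}{30} - \frac{263}{15}i + \frac{497}{30}j + \frac{13}{10}k


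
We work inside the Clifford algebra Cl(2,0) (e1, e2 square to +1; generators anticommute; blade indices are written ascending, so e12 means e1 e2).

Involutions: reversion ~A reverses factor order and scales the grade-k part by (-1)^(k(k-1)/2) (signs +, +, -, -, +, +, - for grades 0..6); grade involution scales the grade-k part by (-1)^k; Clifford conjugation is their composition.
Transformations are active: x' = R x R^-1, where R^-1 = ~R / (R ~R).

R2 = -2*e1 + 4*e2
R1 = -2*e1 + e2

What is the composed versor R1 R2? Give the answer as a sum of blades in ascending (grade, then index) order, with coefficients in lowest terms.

Distribute over the terms of R1 (each basis-blade product reordered to ascending indices, repeated generators contracted through their squares):
(-2*e1) R2 = 4 - 8*e12
(e2) R2 = 4 + 2*e12
Summing the partial products and collecting blades:
Answer: 8 - 6*e12


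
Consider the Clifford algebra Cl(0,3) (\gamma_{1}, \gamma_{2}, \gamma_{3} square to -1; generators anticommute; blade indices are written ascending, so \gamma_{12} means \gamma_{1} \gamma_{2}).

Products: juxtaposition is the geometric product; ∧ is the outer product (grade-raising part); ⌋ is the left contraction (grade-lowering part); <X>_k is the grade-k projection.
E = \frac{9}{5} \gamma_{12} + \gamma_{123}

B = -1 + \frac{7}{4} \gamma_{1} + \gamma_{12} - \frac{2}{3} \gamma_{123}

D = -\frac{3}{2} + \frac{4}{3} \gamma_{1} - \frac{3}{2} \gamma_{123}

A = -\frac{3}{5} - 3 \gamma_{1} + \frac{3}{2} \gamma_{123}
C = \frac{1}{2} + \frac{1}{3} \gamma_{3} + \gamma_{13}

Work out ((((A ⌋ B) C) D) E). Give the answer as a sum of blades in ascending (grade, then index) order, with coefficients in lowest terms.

step 1: \frac{97}{20} - \frac{21}{20} \gamma_{1} + 3 \gamma_{2} - \frac{3}{5} \gamma_{12} - 2 \gamma_{23} + \frac{2}{5} \gamma_{123}
step 2: \frac{97}{40} - \frac{21}{40} \gamma_{1} + \frac{77}{30} \gamma_{2} + \frac{8}{3} \gamma_{3} + \frac{47}{30} \gamma_{12} + \frac{9}{2} \gamma_{13} - \frac{3}{5} \gamma_{23} - 3 \gamma_{123}
step 3: \frac{25}{16} + \frac{749}{240} \gamma_{1} - \frac{383}{45} \gamma_{2} + \frac{87}{20} \gamma_{3} - \frac{319}{180} \gamma_{12} - \frac{637}{45} \gamma_{13} + \frac{329}{80} \gamma_{23} + \frac{1}{16} \gamma_{123}
step 4: \frac{1301}{400} - \frac{7773}{400} \gamma_{1} - \frac{71183}{3600} \gamma_{2} + \frac{239}{144} \gamma_{3} - \frac{123}{80} \gamma_{12} - \frac{3991}{3600} \gamma_{13} + \frac{26831}{1200} \gamma_{23} + \frac{3757}{400} \gamma_{123}
Answer: \frac{1301}{400} - \frac{7773}{400} \gamma_{1} - \frac{71183}{3600} \gamma_{2} + \frac{239}{144} \gamma_{3} - \frac{123}{80} \gamma_{12} - \frac{3991}{3600} \gamma_{13} + \frac{26831}{1200} \gamma_{23} + \frac{3757}{400} \gamma_{123}


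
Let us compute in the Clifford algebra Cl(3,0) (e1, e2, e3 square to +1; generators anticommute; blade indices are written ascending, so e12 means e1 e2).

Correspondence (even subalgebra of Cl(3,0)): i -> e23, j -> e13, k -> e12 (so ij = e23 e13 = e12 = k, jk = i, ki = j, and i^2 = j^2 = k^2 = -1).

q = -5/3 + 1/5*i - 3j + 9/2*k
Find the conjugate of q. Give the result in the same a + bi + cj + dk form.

In blades: q = -5/3 + 9/2*e12 - 3*e13 + 1/5*e23.
Quaternion conjugation is reversion on the even subalgebra: the scalar is fixed and every grade-2 blade flips sign, giving -5/3 - 9/2*e12 + 3*e13 - 1/5*e23; translating back:
Answer: -5/3 - 1/5*i + 3j - 9/2*k


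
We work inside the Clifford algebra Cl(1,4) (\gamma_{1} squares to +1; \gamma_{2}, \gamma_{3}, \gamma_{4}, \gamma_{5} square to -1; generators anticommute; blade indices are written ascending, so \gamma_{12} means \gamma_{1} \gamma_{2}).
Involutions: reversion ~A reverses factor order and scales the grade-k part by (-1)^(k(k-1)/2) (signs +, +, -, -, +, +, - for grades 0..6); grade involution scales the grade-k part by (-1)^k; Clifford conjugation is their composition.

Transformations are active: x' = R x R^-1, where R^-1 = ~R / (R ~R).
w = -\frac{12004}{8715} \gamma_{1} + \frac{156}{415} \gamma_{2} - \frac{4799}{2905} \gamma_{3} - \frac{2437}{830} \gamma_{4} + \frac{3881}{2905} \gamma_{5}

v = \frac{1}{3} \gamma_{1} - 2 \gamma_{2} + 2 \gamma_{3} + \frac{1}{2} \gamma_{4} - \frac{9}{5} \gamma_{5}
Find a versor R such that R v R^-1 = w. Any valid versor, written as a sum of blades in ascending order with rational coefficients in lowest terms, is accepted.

R = v + w = -\frac{3033}{2905} \gamma_{1} - \frac{674}{415} \gamma_{2} + \frac{1011}{2905} \gamma_{3} - \frac{1011}{415} \gamma_{4} - \frac{1348}{2905} \gamma_{5} works: the equal norms (-\frac{10241}{900}) guarantee its sandwich swaps v into w.
Answer: -\frac{3033}{2905} \gamma_{1} - \frac{674}{415} \gamma_{2} + \frac{1011}{2905} \gamma_{3} - \frac{1011}{415} \gamma_{4} - \frac{1348}{2905} \gamma_{5}


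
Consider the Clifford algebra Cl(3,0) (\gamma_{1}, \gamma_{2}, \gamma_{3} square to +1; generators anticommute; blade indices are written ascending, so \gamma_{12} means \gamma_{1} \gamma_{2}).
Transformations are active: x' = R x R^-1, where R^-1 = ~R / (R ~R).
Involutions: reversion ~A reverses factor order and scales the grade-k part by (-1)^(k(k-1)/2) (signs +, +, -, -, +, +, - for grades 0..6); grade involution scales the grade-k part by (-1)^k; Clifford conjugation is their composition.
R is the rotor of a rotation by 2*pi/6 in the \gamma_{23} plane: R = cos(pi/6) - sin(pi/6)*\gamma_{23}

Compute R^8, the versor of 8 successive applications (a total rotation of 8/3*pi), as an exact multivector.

The rotor phase is half the rotation angle and phases add under composition, so 8 steps in the \gamma_{23} plane accumulate phase 8*(pi/6) = \frac{4 \pi}{3}: R^8 = cos(\frac{4 \pi}{3}) - sin(\frac{4 \pi}{3})*\gamma_{23}.
cos(\frac{4 \pi}{3}) = - \frac{1}{2} and sin(\frac{4 \pi}{3}) = - \frac{\sqrt{3}}{2}, so R^8 = -\frac{1}{2} + \frac{\sqrt{3}}{2} \gamma_{23}. The net rotation is 2/3*pi (after discarding 1 full turn, each of which contributes a factor -1 to the rotor); the rotor keeps the half-angle phase exactly.
Answer: -\frac{1}{2} + \frac{\sqrt{3}}{2} \gamma_{23}


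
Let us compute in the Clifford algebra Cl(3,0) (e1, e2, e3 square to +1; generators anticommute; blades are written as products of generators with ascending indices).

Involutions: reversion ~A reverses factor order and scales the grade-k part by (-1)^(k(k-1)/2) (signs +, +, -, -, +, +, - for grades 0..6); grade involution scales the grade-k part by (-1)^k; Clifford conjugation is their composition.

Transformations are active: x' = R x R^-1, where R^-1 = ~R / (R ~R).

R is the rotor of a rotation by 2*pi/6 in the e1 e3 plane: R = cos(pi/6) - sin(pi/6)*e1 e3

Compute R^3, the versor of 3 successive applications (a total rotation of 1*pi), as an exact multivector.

Half-angle bookkeeping: 3 applications in e1 e3 add up to rotor phase 3*pi/6 = pi/2, so R^3 = cos(pi/2) - sin(pi/2)*e1 e3.
cos(pi/2) = 0 and sin(pi/2) = 1, so R^3 = -e1 e3. The net rotation is 1*pi; the rotor keeps the half-angle phase exactly.
Answer: -e1 e3


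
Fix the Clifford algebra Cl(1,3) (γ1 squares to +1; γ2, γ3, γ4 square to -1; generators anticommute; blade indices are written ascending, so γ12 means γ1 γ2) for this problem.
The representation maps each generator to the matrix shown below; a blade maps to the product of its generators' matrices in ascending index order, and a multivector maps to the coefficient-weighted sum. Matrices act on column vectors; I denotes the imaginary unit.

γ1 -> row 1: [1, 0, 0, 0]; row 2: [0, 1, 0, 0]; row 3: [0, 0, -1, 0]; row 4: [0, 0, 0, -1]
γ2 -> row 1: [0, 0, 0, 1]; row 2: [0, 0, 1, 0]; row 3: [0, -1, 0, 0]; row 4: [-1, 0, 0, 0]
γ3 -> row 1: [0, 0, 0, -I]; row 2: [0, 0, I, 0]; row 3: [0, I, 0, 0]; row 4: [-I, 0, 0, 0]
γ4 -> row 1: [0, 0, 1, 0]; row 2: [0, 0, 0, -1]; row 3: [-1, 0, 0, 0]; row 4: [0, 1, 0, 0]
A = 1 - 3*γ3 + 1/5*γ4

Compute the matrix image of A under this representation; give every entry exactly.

M = (1)*1 + (-3)*rho(γ3) + (1/5)*rho(γ4), summed entrywise (1 is the identity matrix):
Answer: row 1: [1, 0, 1/5, 3*I]; row 2: [0, 1, -3*I, -1/5]; row 3: [-1/5, -3*I, 1, 0]; row 4: [3*I, 1/5, 0, 1]


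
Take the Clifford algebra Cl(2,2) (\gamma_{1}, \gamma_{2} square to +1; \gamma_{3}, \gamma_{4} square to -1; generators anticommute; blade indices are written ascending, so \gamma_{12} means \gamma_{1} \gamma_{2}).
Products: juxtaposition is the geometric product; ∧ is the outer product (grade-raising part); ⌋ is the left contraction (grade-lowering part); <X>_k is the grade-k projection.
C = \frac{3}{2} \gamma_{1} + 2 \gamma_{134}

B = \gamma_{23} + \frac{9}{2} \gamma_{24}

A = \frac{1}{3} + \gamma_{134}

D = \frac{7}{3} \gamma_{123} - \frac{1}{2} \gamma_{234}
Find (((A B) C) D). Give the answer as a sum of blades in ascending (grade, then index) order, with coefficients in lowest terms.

step 1: \frac{1}{3} \gamma_{23} + \frac{3}{2} \gamma_{24} - \frac{9}{2} \gamma_{123} + \gamma_{124}
step 2: -\frac{19}{4} \gamma_{23} + \frac{21}{2} \gamma_{24} + \frac{7}{2} \gamma_{123} + \frac{19}{12} \gamma_{124}
step 3: \frac{49}{6} - \frac{133}{12} \gamma_{1} + \frac{21}{4} \gamma_{3} + \frac{19}{8} \gamma_{4} + \frac{19}{24} \gamma_{13} - \frac{7}{4} \gamma_{14} + \frac{133}{36} \gamma_{34} + \frac{49}{2} \gamma_{134}
Answer: \frac{49}{6} - \frac{133}{12} \gamma_{1} + \frac{21}{4} \gamma_{3} + \frac{19}{8} \gamma_{4} + \frac{19}{24} \gamma_{13} - \frac{7}{4} \gamma_{14} + \frac{133}{36} \gamma_{34} + \frac{49}{2} \gamma_{134}


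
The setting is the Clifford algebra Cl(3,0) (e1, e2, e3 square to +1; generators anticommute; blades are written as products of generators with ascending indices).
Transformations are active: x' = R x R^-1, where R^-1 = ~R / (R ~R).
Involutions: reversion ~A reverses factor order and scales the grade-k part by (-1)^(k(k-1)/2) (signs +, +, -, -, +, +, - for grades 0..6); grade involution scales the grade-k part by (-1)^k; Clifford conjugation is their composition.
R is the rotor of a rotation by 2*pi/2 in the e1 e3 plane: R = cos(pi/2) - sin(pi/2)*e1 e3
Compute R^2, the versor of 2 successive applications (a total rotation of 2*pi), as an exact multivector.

Because a rotor carries half the rotation angle, composing 2 copies of this e1 e3-plane rotor multiplies the phase: 2*(pi/2) = pi, hence R^2 = cos(pi) - sin(pi)*e1 e3.
cos(pi) = -1 and sin(pi) = 0, so R^2 = -1. The total rotation 2*pi is 1 full turn, so every vector returns to itself, yet the rotor is -1, on the OTHER sheet of the double cover (an odd number of 2*pi turns).
Answer: -1


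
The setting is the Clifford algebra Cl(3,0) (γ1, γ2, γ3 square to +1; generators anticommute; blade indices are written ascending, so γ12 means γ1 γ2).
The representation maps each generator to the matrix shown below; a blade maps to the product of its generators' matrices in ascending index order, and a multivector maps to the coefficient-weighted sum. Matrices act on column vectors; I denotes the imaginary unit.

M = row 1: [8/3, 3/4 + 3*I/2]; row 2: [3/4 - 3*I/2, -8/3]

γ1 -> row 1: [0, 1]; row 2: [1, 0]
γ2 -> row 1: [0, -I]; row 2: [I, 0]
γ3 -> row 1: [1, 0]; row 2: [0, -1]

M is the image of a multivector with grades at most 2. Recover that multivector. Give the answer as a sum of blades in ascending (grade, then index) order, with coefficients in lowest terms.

Method: 1, rho(γ1), rho(γ2), rho(γ3) form a trace-orthogonal basis of the 2x2 complex matrices (tr(X Y) = 2 if X = Y, else 0), so M = m0*1 + m1*rho(γ1) + m2*rho(γ2) + m3*rho(γ3) with m0 = tr(M)/2 = 0, m1 = tr(M rho(γ1))/2 = 3/4, m2 = tr(M rho(γ2))/2 = -3/2, m3 = tr(M rho(γ3))/2 = 8/3.
Multiplying table entries, the bivector images are rho(γ12) = I*rho(γ3), rho(γ13) = -I*rho(γ2), rho(γ23) = I*rho(γ1); with real blade coefficients the real parts of m0..m3 are the coefficients of 1, γ1, γ2, γ3 and the imaginary parts give the bivectors (γ23: Im m1, γ13: -Im m2, γ12: Im m3).
Answer: 3/4*γ1 - 3/2*γ2 + 8/3*γ3


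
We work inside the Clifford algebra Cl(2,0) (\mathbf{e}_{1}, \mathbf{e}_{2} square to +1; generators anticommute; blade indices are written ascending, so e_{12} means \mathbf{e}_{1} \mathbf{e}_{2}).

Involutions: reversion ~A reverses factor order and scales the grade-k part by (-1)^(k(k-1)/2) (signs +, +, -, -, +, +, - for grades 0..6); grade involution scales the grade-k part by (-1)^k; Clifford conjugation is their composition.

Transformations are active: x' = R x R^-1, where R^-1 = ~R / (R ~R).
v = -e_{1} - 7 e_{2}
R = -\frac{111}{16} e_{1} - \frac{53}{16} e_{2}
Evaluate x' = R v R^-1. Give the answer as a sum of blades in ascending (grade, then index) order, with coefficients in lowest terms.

~R = -\frac{111}{16} e_{1} - \frac{53}{16} e_{2}, and R ~R = \frac{7565}{128}, so R^-1 = ~R / (\frac{7565}{128}).
R v = \frac{241}{8} + \frac{181}{4} e_{12}
Answer: -\frac{45937}{7565} e_{1} + \frac{27409}{7565} e_{2}


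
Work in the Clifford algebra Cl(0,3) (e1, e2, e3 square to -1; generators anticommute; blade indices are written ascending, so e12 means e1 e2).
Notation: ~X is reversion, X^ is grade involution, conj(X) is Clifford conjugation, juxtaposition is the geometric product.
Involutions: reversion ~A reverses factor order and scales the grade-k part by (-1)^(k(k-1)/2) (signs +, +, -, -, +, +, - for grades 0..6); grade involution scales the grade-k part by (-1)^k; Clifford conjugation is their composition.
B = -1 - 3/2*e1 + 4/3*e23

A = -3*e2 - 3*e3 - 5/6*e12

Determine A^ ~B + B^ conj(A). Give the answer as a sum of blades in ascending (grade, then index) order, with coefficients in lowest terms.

first term: -23/4*e2 + e3 + 16/3*e12 + 61/18*e13
second term: -33/4*e2 + e3 + 11/3*e12 + 101/18*e13
Answer: -14*e2 + 2*e3 + 9*e12 + 9*e13


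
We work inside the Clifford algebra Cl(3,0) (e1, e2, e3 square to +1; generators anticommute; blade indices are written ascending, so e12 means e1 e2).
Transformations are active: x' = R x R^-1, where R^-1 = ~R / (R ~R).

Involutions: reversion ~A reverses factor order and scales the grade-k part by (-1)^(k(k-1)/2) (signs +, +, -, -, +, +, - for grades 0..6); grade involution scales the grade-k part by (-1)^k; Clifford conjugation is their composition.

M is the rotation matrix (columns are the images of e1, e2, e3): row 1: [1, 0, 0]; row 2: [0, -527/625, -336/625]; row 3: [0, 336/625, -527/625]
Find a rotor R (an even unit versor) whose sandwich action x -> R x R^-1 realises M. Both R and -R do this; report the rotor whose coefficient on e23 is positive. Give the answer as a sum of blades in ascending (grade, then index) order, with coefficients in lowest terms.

Method: write R = a + b12*e12 + b13*e13 + b23*e23 with a^2 + b12^2 + b13^2 + b23^2 = 1 (so R^-1 = ~R). Expanding the columns R e_j ~R gives tr M = 4a^2 - 1 and, from the antisymmetric part, M21 - M12 = -4a*b12, M13 - M31 = 4a*b13, M32 - M23 = -4a*b23.
Here tr M = -429/625, so a^2 = (1 + tr M)/4 = 49/625 and a = ±7/25. Taking a = 7/25: M21 - M12 = 0, M13 - M31 = 0, M32 - M23 = 672/625, giving b12 = 0, b13 = 0, b23 = -24/25, i.e. R = 7/25 - 24/25*e23.
Its e23 coefficient is negative, so report the other preimage -R.
Answer: -7/25 + 24/25*e23. Recall the cover is two-to-one: with M of trace -429/625, both preimages act alike, and the stated e23 sign chooses the sheet.


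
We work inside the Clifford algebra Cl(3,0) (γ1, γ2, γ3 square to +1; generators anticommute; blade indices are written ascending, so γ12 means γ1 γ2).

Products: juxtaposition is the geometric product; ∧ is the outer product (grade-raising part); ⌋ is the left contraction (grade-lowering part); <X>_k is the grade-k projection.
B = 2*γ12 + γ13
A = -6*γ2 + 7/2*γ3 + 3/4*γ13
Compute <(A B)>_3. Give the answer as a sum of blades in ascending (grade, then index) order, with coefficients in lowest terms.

step 1: -3/4 + 17/2*γ1 + 3/2*γ23 + 13*γ123
step 2: 13*γ123
Answer: 13*γ123


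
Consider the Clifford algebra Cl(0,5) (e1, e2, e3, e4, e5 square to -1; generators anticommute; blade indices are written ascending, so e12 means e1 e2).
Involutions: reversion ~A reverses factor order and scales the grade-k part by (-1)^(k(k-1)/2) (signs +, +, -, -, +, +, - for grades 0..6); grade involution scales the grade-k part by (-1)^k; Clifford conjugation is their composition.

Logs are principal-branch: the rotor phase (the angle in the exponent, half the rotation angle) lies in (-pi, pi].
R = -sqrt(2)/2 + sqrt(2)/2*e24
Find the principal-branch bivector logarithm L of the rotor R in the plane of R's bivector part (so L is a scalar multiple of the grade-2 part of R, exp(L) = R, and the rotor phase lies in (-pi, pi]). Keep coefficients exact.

The scalar part of R is -sqrt(2)/2, and that scalar determines the rotor phase on the principal branch; recovering the unit plane as bivector-part over sine of the phase gives L = phase * plane.
Concretely: cos(phase) = -sqrt(2)/2 gives phase = ±3*pi/4, and since phase/sin(phase) is even the sign is immaterial: L = (phase/sin(phase)) * <R>_2 = (3*sqrt(2)*pi/4) * <R>_2.
Answer: 3*pi/4*e24


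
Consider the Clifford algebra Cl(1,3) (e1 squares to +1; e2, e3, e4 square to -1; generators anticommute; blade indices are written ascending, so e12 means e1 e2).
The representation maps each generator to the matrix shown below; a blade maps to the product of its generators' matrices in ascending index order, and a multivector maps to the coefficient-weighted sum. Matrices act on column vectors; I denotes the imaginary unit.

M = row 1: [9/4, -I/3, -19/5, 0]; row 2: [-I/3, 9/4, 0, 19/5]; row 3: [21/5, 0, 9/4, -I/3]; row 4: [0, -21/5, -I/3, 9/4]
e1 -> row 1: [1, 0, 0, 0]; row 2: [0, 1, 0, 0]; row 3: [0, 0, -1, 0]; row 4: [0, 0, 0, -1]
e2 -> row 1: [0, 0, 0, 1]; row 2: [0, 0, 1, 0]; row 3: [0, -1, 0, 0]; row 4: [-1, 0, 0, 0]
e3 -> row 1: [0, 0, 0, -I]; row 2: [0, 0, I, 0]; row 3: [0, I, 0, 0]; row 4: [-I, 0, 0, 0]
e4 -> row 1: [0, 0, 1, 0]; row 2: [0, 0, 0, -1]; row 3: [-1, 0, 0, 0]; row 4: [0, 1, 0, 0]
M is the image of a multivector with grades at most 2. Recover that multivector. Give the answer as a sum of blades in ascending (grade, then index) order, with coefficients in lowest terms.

Method: the blade images are trace-orthogonal — tr(rho(e_A) rho(e_B)^-1) = 4 if A = B and 0 otherwise — and rho(e_A)^-1 = (e_A)^2 * rho(e_A) with (e_A)^2 = +1 or -1, so the coefficient of e_A in the preimage is (e_A)^2 * tr(M rho(e_A))/4.
Nonzero projections over blades of grade <= 2: 1: (1)^2 = +1, tr(M 1) = 9, coefficient 9/4; e4: (e4)^2 = -1, tr(M rho(e4)) = 16, coefficient -4; e14: (e14)^2 = +1, tr(M rho(e14)) = 4/5, coefficient 1/5; e34: (e34)^2 = -1, tr(M rho(e34)) = -4/3, coefficient 1/3. Every other blade of grade <= 2 projects to 0.
Answer: 9/4 - 4*e4 + 1/5*e14 + 1/3*e34


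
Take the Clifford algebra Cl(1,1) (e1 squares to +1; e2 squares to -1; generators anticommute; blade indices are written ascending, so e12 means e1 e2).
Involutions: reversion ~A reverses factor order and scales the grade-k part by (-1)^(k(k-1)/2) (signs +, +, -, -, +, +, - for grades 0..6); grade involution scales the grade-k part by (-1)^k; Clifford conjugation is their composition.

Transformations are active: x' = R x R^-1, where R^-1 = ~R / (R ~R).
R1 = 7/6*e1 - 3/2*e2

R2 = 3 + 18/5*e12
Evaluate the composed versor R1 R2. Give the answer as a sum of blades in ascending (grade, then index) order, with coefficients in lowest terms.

Distribute over the terms of R1 (each basis-blade product reordered to ascending indices, repeated generators contracted through their squares):
(7/6*e1) R2 = 7/2*e1 + 21/5*e2
(-3/2*e2) R2 = -27/5*e1 - 9/2*e2
Summing the partial products and collecting blades:
Answer: -19/10*e1 - 3/10*e2


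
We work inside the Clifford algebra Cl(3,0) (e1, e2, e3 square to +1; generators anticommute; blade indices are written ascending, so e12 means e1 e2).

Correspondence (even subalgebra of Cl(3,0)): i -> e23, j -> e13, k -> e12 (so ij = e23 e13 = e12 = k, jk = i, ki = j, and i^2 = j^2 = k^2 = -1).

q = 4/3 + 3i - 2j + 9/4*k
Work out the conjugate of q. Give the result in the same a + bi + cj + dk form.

In blades: q = 4/3 + 9/4*e12 - 2*e13 + 3*e23.
Quaternion conjugation is reversion on the even subalgebra: the scalar is fixed and every grade-2 blade flips sign, giving 4/3 - 9/4*e12 + 2*e13 - 3*e23; translating back:
Answer: 4/3 - 3i + 2j - 9/4*k


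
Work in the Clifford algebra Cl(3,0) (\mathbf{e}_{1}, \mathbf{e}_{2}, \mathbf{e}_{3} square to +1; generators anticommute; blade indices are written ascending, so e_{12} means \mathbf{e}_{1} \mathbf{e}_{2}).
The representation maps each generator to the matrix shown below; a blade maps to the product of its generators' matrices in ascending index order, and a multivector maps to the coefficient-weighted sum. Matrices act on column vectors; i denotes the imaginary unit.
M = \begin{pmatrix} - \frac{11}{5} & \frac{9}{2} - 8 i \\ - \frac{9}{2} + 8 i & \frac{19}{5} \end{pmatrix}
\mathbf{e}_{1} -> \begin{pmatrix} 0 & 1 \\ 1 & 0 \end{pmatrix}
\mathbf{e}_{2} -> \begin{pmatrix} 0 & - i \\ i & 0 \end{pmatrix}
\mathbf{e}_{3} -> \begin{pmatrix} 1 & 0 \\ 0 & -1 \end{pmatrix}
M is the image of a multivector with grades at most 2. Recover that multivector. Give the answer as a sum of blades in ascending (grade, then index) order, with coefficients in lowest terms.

Method: 1, rho(e_{1}), rho(e_{2}), rho(e_{3}) form a trace-orthogonal basis of the 2x2 complex matrices (tr(X Y) = 2 if X = Y, else 0), so M = m0*1 + m1*rho(e_{1}) + m2*rho(e_{2}) + m3*rho(e_{3}) with m0 = tr(M)/2 = \frac{4}{5}, m1 = tr(M rho(e_{1}))/2 = 0, m2 = tr(M rho(e_{2}))/2 = 8 + \frac{9 i}{2}, m3 = tr(M rho(e_{3}))/2 = -3.
Multiplying table entries, the bivector images are rho(e_{12}) = i*rho(e_{3}), rho(e_{13}) = -i*rho(e_{2}), rho(e_{23}) = i*rho(e_{1}); with real blade coefficients the real parts of m0..m3 are the coefficients of 1, e_{1}, e_{2}, e_{3} and the imaginary parts give the bivectors (e_{23}: Im m1, e_{13}: -Im m2, e_{12}: Im m3).
Answer: \frac{4}{5} + 8 e_{2} - 3 e_{3} - \frac{9}{2} e_{13}


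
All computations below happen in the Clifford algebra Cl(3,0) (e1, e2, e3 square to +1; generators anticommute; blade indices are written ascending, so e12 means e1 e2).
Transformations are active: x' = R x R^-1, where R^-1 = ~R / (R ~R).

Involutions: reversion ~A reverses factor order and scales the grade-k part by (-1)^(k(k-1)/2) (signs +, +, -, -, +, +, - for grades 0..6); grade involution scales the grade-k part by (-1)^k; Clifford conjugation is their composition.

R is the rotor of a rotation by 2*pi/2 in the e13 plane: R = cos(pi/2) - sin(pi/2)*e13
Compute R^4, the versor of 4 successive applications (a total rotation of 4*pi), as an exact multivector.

Half-angle bookkeeping: 4 applications in e13 add up to rotor phase 4*pi/2 = 2*pi, so R^4 = cos(2*pi) - sin(2*pi)*e13.
cos(2*pi) = 1 and sin(2*pi) = 0, so R^4 = 1. The total rotation 4*pi is 2 full turns, so every vector returns to itself, yet the rotor is +1, back on the identity sheet (an even number of 2*pi turns).
Answer: 1


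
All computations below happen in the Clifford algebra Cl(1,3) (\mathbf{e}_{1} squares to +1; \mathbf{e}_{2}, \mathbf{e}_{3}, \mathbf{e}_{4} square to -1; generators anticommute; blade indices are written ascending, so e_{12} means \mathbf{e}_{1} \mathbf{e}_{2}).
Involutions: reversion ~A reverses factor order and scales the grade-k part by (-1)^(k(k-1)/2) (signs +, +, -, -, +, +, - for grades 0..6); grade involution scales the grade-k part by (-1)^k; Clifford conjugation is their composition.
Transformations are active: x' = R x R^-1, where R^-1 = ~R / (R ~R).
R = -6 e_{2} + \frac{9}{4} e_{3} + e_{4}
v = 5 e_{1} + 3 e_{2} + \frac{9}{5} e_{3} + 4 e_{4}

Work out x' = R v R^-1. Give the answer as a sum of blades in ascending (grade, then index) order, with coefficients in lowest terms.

~R = -6 e_{2} + \frac{9}{4} e_{3} + e_{4}, and R ~R = -\frac{673}{16}, so R^-1 = ~R / (-\frac{673}{16}).
R v = \frac{199}{20} + 30 e_{12} - \frac{45}{4} e_{13} - 5 e_{14} - \frac{351}{20} e_{23} - 27 e_{24} + \frac{36}{5} e_{34}
Answer: -5 e_{1} - \frac{543}{3365} e_{2} - \frac{9639}{3365} e_{3} - \frac{15052}{3365} e_{4}


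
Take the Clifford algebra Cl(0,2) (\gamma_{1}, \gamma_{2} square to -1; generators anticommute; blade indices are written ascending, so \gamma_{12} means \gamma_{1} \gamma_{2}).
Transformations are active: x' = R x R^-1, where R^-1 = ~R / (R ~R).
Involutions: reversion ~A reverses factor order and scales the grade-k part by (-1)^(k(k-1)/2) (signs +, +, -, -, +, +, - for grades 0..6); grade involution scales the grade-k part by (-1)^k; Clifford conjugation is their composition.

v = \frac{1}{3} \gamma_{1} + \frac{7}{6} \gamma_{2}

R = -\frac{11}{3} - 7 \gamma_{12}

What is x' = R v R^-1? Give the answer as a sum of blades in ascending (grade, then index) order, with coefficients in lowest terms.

~R = -\frac{11}{3} + 7 \gamma_{12}, and R ~R = \frac{562}{9}, so R^-1 = ~R / (\frac{562}{9}).
R v = \frac{125}{18} \gamma_{1} - \frac{119}{18} \gamma_{2}
Answer: -\frac{1937}{1686} \gamma_{1} - \frac{329}{843} \gamma_{2}


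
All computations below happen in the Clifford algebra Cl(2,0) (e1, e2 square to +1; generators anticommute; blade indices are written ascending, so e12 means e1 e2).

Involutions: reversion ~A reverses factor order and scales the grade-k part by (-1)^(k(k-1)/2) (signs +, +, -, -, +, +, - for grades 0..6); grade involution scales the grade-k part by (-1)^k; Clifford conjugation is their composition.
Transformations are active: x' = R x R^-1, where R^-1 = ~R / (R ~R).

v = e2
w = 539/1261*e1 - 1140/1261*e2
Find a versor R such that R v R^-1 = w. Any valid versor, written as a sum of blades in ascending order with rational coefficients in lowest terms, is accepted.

Sketch: the shared square 1 makes R = v + w = 539/1261*e1 + 121/1261*e2 the natural versor; its sandwich fixes that direction, negates (v - w)/2, and sends v to w.
Answer: 539/1261*e1 + 121/1261*e2


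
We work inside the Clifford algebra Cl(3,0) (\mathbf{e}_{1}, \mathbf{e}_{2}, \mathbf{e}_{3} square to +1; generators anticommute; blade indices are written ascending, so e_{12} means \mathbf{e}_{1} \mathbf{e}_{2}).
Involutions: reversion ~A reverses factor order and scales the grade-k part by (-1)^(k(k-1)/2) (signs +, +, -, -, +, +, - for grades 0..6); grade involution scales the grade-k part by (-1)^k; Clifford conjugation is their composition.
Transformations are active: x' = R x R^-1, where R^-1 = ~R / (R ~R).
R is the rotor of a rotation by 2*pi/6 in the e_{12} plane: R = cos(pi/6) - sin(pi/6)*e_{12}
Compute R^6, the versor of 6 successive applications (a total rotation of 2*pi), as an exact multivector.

Because a rotor carries half the rotation angle, composing 6 copies of this e_{12}-plane rotor multiplies the phase: 6*(pi/6) = \pi, hence R^6 = cos(\pi) - sin(\pi)*e_{12}.
cos(\pi) = -1 and sin(\pi) = 0, so R^6 = -1. The total rotation 2*pi is 1 full turn, so every vector returns to itself, yet the rotor is -1, on the OTHER sheet of the double cover (an odd number of 2*pi turns).
Answer: -1


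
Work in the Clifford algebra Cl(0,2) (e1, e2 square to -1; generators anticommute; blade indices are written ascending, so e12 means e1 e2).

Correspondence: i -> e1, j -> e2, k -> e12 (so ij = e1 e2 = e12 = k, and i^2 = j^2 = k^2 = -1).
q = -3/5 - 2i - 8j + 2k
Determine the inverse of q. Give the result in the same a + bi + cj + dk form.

In blades: q = -3/5 - 2*e1 - 8*e2 + 2*e12.
With qbar = -3/5 + 2*e1 + 8*e2 - 2*e12 (scalar fixed, mapped units negated), q qbar = 1809/25 (the sum of squared coefficients), so q^-1 = qbar / (1809/25) = -5/603 + 50/1809*e1 + 200/1809*e2 - 50/1809*e12; translating back:
Answer: -5/603 + 50/1809*i + 200/1809*j - 50/1809*k


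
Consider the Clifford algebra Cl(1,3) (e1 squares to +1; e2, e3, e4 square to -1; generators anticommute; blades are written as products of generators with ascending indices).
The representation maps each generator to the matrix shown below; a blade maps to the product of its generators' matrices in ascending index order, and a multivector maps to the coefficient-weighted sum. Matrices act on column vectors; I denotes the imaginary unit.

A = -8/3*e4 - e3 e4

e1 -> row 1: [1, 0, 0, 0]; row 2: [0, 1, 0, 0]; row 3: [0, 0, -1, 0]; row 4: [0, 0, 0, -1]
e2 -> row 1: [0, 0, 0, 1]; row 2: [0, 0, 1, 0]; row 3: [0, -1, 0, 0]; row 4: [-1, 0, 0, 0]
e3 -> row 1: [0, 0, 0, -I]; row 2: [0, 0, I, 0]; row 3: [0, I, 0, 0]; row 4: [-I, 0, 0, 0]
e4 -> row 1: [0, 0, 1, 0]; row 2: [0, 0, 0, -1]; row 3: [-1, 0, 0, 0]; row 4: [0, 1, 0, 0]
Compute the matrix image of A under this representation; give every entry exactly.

Bivector images (products of the table entries): rho(e3 e4) = rho(e3)rho(e4) = row 1: [0, -I, 0, 0]; row 2: [-I, 0, 0, 0]; row 3: [0, 0, 0, -I]; row 4: [0, 0, -I, 0].
M = (-8/3)*rho(e4) + (-1)*rho(e3 e4), summed entrywise:
Answer: row 1: [0, I, -8/3, 0]; row 2: [I, 0, 0, 8/3]; row 3: [8/3, 0, 0, I]; row 4: [0, -8/3, I, 0]


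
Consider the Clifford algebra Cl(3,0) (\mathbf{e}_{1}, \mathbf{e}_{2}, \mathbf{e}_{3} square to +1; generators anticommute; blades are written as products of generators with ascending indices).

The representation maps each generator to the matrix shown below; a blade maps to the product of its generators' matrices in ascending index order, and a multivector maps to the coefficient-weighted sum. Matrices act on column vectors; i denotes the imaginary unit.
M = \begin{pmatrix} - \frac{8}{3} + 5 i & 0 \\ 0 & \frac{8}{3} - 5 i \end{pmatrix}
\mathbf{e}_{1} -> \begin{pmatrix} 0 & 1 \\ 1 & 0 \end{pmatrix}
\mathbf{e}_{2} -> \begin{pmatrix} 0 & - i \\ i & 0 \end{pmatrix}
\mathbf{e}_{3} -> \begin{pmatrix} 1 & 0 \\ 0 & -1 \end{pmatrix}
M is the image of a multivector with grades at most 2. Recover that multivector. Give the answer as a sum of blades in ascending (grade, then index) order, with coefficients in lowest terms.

Method: 1, rho(e_{1}), rho(e_{2}), rho(e_{3}) form a trace-orthogonal basis of the 2x2 complex matrices (tr(X Y) = 2 if X = Y, else 0), so M = m0*1 + m1*rho(e_{1}) + m2*rho(e_{2}) + m3*rho(e_{3}) with m0 = tr(M)/2 = 0, m1 = tr(M rho(e_{1}))/2 = 0, m2 = tr(M rho(e_{2}))/2 = 0, m3 = tr(M rho(e_{3}))/2 = - \frac{8}{3} + 5 i.
Multiplying table entries, the bivector images are rho(e_{1} e_{2}) = i*rho(e_{3}), rho(e_{1} e_{3}) = -i*rho(e_{2}), rho(e_{2} e_{3}) = i*rho(e_{1}); with real blade coefficients the real parts of m0..m3 are the coefficients of 1, e_{1}, e_{2}, e_{3} and the imaginary parts give the bivectors (e_{2} e_{3}: Im m1, e_{1} e_{3}: -Im m2, e_{1} e_{2}: Im m3).
Answer: -\frac{8}{3} e_{3} + 5 e_{1} e_{2}
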